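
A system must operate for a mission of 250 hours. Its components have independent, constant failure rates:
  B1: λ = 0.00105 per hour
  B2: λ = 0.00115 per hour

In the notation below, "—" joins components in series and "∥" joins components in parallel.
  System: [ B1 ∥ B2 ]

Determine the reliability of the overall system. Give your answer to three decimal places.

R(B1) = exp(−0.00105 × 250) = 0.76913
R(B2) = exp(−0.00115 × 250) = 0.75014
Parallel (B1 and B2): 1 − (1 − 0.76913)(1 − 0.75014) = 0.942

0.942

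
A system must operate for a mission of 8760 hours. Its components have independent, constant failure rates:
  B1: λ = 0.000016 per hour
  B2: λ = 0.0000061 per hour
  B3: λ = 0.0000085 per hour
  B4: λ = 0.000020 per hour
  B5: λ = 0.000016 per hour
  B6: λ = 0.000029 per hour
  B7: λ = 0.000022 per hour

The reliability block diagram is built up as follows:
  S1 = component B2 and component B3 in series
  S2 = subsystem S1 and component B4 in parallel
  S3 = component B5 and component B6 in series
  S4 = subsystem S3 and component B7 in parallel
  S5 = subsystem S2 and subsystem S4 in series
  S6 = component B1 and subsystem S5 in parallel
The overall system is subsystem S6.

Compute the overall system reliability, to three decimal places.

R(B1) = exp(−0.000016 × 8760) = 0.86922
R(B2) = exp(−0.0000061 × 8760) = 0.94797
R(B3) = exp(−0.0000085 × 8760) = 0.92824
R(B4) = exp(−0.000020 × 8760) = 0.83929
R(B5) = exp(−0.000016 × 8760) = 0.86922
R(B6) = exp(−0.000029 × 8760) = 0.77566
R(B7) = exp(−0.000022 × 8760) = 0.82471
Series (B2 and B3): 0.94797 × 0.92824 = 0.87994
Parallel ([0.87994] and B4): 1 − (1 − 0.87994)(1 − 0.83929) = 0.98071
Series (B5 and B6): 0.86922 × 0.77566 = 0.67422
Parallel ([0.67422] and B7): 1 − (1 − 0.67422)(1 − 0.82471) = 0.94289
Series ([0.98071] and [0.94289]): 0.98071 × 0.94289 = 0.92470
Parallel (B1 and [0.92470]): 1 − (1 − 0.86922)(1 − 0.92470) = 0.990

0.990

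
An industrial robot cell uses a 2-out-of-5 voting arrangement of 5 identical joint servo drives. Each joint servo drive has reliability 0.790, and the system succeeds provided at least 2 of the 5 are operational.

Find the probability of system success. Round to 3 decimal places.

R = Σ_{i=2}^{5} C(5,i) p^i (1−p)^{5−i} with p = 0.790
C(5,2)·0.790^2·0.210^3 = 0.05780
C(5,3)·0.790^3·0.210^2 = 0.21743
C(5,4)·0.790^4·0.210^1 = 0.40898
C(5,5)·0.790^5·0.210^0 = 0.30771
Sum = 0.992

0.992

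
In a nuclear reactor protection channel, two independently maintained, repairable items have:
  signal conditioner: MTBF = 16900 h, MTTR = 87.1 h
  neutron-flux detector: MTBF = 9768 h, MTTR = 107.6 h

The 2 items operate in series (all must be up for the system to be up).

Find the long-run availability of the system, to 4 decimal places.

0.9840

A(signal conditioner) = MTBF/(MTBF+MTTR) = 16900/(16900+87.1) = 0.994873
A(neutron-flux detector) = MTBF/(MTBF+MTTR) = 9768/(9768+107.6) = 0.989104
Series availability: 0.994873 × 0.989104 = 0.9840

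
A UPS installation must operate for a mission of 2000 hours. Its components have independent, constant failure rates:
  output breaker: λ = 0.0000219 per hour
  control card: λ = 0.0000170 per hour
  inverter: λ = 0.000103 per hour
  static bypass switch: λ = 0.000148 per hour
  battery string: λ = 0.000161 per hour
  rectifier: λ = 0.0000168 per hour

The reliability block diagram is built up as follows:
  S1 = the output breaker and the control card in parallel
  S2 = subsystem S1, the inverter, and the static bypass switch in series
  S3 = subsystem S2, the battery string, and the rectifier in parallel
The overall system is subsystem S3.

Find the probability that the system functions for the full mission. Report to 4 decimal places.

0.9964

R(output breaker) = exp(−0.0000219 × 2000) = 0.957145
R(control card) = exp(−0.0000170 × 2000) = 0.966572
R(inverter) = exp(−0.000103 × 2000) = 0.813833
R(static bypass switch) = exp(−0.000148 × 2000) = 0.743787
R(battery string) = exp(−0.000161 × 2000) = 0.724698
R(rectifier) = exp(−0.0000168 × 2000) = 0.966958
Parallel (output breaker and control card): 1 − (1 − 0.957145)(1 − 0.966572) = 0.998567
Series ([0.998567], inverter, and static bypass switch): 0.998567 × 0.813833 × 0.743787 = 0.604451
Parallel ([0.604451], battery string, and rectifier): 1 − (1 − 0.604451)(1 − 0.724698)(1 − 0.966958) = 0.9964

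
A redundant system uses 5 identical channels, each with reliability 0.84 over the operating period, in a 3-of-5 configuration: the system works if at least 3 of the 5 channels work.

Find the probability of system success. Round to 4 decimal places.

0.9682

R = Σ_{i=3}^{5} C(5,i) p^i (1−p)^{5−i} with p = 0.84
C(5,3)·0.84^3·0.16^2 = 0.151732
C(5,4)·0.84^4·0.16^1 = 0.398297
C(5,5)·0.84^5·0.16^0 = 0.418212
Sum = 0.9682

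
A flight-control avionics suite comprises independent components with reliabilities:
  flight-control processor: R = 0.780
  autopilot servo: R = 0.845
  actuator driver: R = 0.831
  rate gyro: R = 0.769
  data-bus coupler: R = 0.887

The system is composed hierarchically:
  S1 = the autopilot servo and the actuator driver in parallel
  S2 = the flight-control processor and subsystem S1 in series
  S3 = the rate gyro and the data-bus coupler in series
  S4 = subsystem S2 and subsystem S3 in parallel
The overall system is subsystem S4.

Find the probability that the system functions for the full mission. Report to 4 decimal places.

Parallel (autopilot servo and actuator driver): 1 − (1 − 0.845000)(1 − 0.831000) = 0.973805
Series (flight-control processor and [0.973805]): 0.780000 × 0.973805 = 0.759568
Series (rate gyro and data-bus coupler): 0.769000 × 0.887000 = 0.682103
Parallel ([0.759568] and [0.682103]): 1 − (1 − 0.759568)(1 − 0.682103) = 0.9236

0.9236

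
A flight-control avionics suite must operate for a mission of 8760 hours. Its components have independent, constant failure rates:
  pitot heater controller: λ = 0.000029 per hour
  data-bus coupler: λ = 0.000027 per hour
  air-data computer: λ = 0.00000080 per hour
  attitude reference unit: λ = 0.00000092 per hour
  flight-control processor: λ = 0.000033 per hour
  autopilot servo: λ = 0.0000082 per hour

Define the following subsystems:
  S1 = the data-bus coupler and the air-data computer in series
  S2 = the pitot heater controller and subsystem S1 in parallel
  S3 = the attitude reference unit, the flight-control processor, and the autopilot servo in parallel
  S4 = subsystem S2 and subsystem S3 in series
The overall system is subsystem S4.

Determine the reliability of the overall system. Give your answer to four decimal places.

R(pitot heater controller) = exp(−0.000029 × 8760) = 0.775661
R(data-bus coupler) = exp(−0.000027 × 8760) = 0.789370
R(air-data computer) = exp(−0.00000080 × 8760) = 0.993016
R(attitude reference unit) = exp(−0.00000092 × 8760) = 0.991973
R(flight-control processor) = exp(−0.000033 × 8760) = 0.748952
R(autopilot servo) = exp(−0.0000082 × 8760) = 0.930687
Series (data-bus coupler and air-data computer): 0.789370 × 0.993016 = 0.783857
Parallel (pitot heater controller and [0.783857]): 1 − (1 − 0.775661)(1 − 0.783857) = 0.951511
Parallel (attitude reference unit, flight-control processor, and autopilot servo): 1 − (1 − 0.991973)(1 − 0.748952)(1 − 0.930687) = 0.999860
Series ([0.951511] and [0.999860]): 0.951511 × 0.999860 = 0.9514

0.9514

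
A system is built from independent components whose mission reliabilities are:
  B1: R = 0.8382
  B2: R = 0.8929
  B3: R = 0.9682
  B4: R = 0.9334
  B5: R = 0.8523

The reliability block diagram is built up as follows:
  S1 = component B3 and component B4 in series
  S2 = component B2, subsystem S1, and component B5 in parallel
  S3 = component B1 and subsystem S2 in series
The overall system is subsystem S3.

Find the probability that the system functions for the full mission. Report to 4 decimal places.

0.8369

Series (B3 and B4): 0.968200 × 0.933400 = 0.903718
Parallel (B2, [0.903718], and B5): 1 − (1 − 0.892900)(1 − 0.903718)(1 − 0.852300) = 0.998477
Series (B1 and [0.998477]): 0.838200 × 0.998477 = 0.8369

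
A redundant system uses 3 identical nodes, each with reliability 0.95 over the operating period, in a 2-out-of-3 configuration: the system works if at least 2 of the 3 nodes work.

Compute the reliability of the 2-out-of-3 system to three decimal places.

R = Σ_{i=2}^{3} C(3,i) p^i (1−p)^{3−i} with p = 0.95
C(3,2)·0.95^2·0.05^1 = 0.13538
C(3,3)·0.95^3·0.05^0 = 0.85738
Sum = 0.993

0.993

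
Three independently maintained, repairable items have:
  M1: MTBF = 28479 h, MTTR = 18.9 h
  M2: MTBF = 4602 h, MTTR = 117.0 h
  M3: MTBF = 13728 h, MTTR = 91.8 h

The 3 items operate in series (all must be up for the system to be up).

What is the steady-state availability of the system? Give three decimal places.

A(M1) = MTBF/(MTBF+MTTR) = 28479/(28479+18.9) = 0.999337
A(M2) = MTBF/(MTBF+MTTR) = 4602/(4602+117.0) = 0.975207
A(M3) = MTBF/(MTBF+MTTR) = 13728/(13728+91.8) = 0.993357
Series availability: 0.999337 × 0.975207 × 0.993357 = 0.968

0.968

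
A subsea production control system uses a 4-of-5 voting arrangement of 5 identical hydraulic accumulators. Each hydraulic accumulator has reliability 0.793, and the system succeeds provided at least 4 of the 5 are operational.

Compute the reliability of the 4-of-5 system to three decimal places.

R = Σ_{i=4}^{5} C(5,i) p^i (1−p)^{5−i} with p = 0.793
C(5,4)·0.793^4·0.207^1 = 0.40929
C(5,5)·0.793^5·0.207^0 = 0.31359
Sum = 0.723

0.723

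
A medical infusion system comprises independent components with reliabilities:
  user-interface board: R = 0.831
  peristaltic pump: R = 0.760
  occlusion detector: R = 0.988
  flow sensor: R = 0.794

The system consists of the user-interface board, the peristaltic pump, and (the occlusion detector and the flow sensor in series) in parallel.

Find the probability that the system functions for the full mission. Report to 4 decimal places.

0.9913

Series (occlusion detector and flow sensor): 0.988000 × 0.794000 = 0.784472
Parallel (user-interface board, peristaltic pump, and [0.784472]): 1 − (1 − 0.831000)(1 − 0.760000)(1 − 0.784472) = 0.9913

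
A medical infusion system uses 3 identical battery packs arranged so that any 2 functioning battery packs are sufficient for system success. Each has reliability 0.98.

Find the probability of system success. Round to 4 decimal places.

R = Σ_{i=2}^{3} C(3,i) p^i (1−p)^{3−i} with p = 0.98
C(3,2)·0.98^2·0.02^1 = 0.057624
C(3,3)·0.98^3·0.02^0 = 0.941192
Sum = 0.9988

0.9988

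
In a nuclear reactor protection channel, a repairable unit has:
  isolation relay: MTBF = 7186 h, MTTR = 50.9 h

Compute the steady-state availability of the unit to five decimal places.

0.99297

A(isolation relay) = MTBF/(MTBF+MTTR) = 7186/(7186+50.9) = 0.99297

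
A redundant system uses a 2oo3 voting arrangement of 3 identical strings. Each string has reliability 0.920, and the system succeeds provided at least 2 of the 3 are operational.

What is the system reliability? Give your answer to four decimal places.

0.9818

R = Σ_{i=2}^{3} C(3,i) p^i (1−p)^{3−i} with p = 0.920
C(3,2)·0.920^2·0.080^1 = 0.203136
C(3,3)·0.920^3·0.080^0 = 0.778688
Sum = 0.9818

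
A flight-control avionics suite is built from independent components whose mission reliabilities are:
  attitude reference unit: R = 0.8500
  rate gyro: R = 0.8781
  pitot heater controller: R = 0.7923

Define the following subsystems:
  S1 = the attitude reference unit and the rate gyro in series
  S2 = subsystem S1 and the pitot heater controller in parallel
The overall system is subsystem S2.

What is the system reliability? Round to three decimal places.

Series (attitude reference unit and rate gyro): 0.85000 × 0.87810 = 0.74639
Parallel ([0.74639] and pitot heater controller): 1 − (1 − 0.74639)(1 − 0.79230) = 0.947

0.947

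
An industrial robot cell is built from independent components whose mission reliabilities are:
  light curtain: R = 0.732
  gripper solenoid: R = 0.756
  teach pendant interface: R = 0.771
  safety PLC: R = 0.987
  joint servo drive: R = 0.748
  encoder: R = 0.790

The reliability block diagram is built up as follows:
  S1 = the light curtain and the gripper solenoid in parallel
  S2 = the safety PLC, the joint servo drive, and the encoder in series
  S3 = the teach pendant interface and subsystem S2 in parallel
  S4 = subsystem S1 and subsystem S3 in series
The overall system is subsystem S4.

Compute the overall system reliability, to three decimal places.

Parallel (light curtain and gripper solenoid): 1 − (1 − 0.73200)(1 − 0.75600) = 0.93461
Series (safety PLC, joint servo drive, and encoder): 0.98700 × 0.74800 × 0.79000 = 0.58324
Parallel (teach pendant interface and [0.58324]): 1 − (1 − 0.77100)(1 − 0.58324) = 0.90456
Series ([0.93461] and [0.90456]): 0.93461 × 0.90456 = 0.845

0.845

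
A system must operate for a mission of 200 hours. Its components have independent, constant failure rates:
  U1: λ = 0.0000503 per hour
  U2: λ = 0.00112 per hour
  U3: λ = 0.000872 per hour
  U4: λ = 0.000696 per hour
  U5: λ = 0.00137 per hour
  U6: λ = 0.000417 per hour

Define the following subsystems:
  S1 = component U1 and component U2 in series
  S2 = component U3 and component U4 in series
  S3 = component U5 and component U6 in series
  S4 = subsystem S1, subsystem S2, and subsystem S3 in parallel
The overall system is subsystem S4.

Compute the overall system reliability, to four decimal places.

R(U1) = exp(−0.0000503 × 200) = 0.989990
R(U2) = exp(−0.00112 × 200) = 0.799315
R(U3) = exp(−0.000872 × 200) = 0.839961
R(U4) = exp(−0.000696 × 200) = 0.870054
R(U5) = exp(−0.00137 × 200) = 0.760332
R(U6) = exp(−0.000417 × 200) = 0.919983
Series (U1 and U2): 0.989990 × 0.799315 = 0.791314
Series (U3 and U4): 0.839961 × 0.870054 = 0.730811
Series (U5 and U6): 0.760332 × 0.919983 = 0.699493
Parallel ([0.791314], [0.730811], and [0.699493]): 1 − (1 − 0.791314)(1 − 0.730811)(1 − 0.699493) = 0.9831

0.9831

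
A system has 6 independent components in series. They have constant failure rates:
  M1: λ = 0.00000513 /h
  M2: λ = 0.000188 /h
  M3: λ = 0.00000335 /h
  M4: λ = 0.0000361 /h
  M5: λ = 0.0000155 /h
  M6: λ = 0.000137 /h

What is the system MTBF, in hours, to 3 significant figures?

2600

Series of exponential components: λ_sys = Σ λ_i
λ_sys = 0.00000513 + 0.000188 + 0.00000335 + 0.0000361 + 0.0000155 + 0.000137 = 3.8508e-04 /h
MTBF = 1 / λ_sys = 2600 h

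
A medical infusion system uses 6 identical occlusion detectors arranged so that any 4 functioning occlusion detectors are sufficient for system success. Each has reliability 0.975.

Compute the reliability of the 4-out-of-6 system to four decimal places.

0.9997

R = Σ_{i=4}^{6} C(6,i) p^i (1−p)^{6−i} with p = 0.975
C(6,4)·0.975^4·0.025^2 = 0.008472
C(6,5)·0.975^5·0.025^1 = 0.132164
C(6,6)·0.975^6·0.025^0 = 0.859068
Sum = 0.9997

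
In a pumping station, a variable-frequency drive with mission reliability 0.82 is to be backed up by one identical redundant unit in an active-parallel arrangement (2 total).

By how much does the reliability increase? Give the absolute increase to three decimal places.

R_before = 0.82
R_after = 1 − (1 − 0.82)^2 = 0.968
ΔR = 0.968 − 0.82 = 0.148

0.148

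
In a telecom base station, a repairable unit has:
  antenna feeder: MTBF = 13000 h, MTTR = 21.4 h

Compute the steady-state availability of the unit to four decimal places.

0.9984

A(antenna feeder) = MTBF/(MTBF+MTTR) = 13000/(13000+21.4) = 0.9984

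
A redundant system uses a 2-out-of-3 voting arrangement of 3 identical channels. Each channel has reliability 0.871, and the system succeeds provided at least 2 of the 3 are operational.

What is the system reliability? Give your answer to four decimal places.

0.9544

R = Σ_{i=2}^{3} C(3,i) p^i (1−p)^{3−i} with p = 0.871
C(3,2)·0.871^2·0.129^1 = 0.293594
C(3,3)·0.871^3·0.129^0 = 0.660776
Sum = 0.9544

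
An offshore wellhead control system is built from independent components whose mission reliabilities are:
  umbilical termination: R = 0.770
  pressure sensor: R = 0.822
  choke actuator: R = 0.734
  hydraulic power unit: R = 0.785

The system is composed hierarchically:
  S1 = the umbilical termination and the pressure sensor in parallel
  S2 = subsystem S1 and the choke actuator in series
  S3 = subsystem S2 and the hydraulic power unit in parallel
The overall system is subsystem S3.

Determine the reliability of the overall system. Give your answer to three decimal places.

Parallel (umbilical termination and pressure sensor): 1 − (1 − 0.77000)(1 − 0.82200) = 0.95906
Series ([0.95906] and choke actuator): 0.95906 × 0.73400 = 0.70395
Parallel ([0.70395] and hydraulic power unit): 1 − (1 − 0.70395)(1 − 0.78500) = 0.936

0.936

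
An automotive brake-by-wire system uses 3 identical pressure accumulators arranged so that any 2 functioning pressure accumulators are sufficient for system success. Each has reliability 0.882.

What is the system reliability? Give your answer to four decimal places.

R = Σ_{i=2}^{3} C(3,i) p^i (1−p)^{3−i} with p = 0.882
C(3,2)·0.882^2·0.118^1 = 0.275385
C(3,3)·0.882^3·0.118^0 = 0.686129
Sum = 0.9615

0.9615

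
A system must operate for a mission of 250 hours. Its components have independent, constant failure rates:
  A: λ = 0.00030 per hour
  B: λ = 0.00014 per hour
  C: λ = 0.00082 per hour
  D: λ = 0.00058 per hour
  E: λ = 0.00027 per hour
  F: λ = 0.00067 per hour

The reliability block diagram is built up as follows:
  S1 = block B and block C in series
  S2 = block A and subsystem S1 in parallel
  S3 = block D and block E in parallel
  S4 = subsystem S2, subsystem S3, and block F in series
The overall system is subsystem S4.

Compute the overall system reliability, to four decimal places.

R(A) = exp(−0.00030 × 250) = 0.927743
R(B) = exp(−0.00014 × 250) = 0.965605
R(C) = exp(−0.00082 × 250) = 0.814647
R(D) = exp(−0.00058 × 250) = 0.865022
R(E) = exp(−0.00027 × 250) = 0.934728
R(F) = exp(−0.00067 × 250) = 0.845777
Series (B and C): 0.965605 × 0.814647 = 0.786627
Parallel (A and [0.786627]): 1 − (1 − 0.927743)(1 − 0.786627) = 0.984582
Parallel (D and E): 1 − (1 − 0.865022)(1 − 0.934728) = 0.991190
Series ([0.984582], [0.991190], and F): 0.984582 × 0.991190 × 0.845777 = 0.8254

0.8254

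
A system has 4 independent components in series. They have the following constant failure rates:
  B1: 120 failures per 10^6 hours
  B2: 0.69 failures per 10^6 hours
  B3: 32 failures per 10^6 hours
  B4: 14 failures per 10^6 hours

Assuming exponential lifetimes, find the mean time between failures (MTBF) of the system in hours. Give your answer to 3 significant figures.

6000

Series of exponential components: λ_sys = Σ λ_i
λ_sys = 0.00012 + 0.00000069 + 0.000032 + 0.000014 = 1.6669e-04 /h
MTBF = 1 / λ_sys = 6000 h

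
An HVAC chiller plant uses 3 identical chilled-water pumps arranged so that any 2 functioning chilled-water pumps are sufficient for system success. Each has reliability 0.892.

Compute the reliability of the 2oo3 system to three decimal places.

0.968

R = Σ_{i=2}^{3} C(3,i) p^i (1−p)^{3−i} with p = 0.892
C(3,2)·0.892^2·0.108^1 = 0.25780
C(3,3)·0.892^3·0.108^0 = 0.70973
Sum = 0.968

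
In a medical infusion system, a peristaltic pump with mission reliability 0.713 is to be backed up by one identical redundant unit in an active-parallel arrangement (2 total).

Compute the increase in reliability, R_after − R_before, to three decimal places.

0.205

R_before = 0.713
R_after = 1 − (1 − 0.713)^2 = 0.918
ΔR = 0.918 − 0.713 = 0.205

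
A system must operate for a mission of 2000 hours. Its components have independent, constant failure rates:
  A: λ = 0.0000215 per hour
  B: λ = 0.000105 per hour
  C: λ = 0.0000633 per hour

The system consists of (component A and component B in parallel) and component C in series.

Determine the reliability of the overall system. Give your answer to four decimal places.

0.8741

R(A) = exp(−0.0000215 × 2000) = 0.957911
R(B) = exp(−0.000105 × 2000) = 0.810584
R(C) = exp(−0.0000633 × 2000) = 0.881086
Parallel (A and B): 1 − (1 − 0.957911)(1 − 0.810584) = 0.992028
Series ([0.992028] and C): 0.992028 × 0.881086 = 0.8741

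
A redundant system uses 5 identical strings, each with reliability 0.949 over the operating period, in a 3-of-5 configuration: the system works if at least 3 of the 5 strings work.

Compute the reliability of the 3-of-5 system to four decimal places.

R = Σ_{i=3}^{5} C(5,i) p^i (1−p)^{5−i} with p = 0.949
C(5,3)·0.949^3·0.051^2 = 0.022230
C(5,4)·0.949^4·0.051^1 = 0.206826
C(5,5)·0.949^5·0.051^0 = 0.769717
Sum = 0.9988

0.9988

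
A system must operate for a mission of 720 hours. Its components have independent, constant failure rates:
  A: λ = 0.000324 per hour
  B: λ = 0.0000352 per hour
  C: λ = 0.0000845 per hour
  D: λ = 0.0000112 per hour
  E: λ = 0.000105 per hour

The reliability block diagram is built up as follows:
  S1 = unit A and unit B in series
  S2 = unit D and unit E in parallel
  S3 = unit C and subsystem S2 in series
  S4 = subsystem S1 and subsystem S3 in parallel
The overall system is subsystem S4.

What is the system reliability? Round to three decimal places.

R(A) = exp(−0.000324 × 720) = 0.79193
R(B) = exp(−0.0000352 × 720) = 0.97497
R(C) = exp(−0.0000845 × 720) = 0.94097
R(D) = exp(−0.0000112 × 720) = 0.99197
R(E) = exp(−0.000105 × 720) = 0.92719
Series (A and B): 0.79193 × 0.97497 = 0.77211
Parallel (D and E): 1 − (1 − 0.99197)(1 − 0.92719) = 0.99942
Series (C and [0.99942]): 0.94097 × 0.99942 = 0.94042
Parallel ([0.77211] and [0.94042]): 1 − (1 − 0.77211)(1 − 0.94042) = 0.986

0.986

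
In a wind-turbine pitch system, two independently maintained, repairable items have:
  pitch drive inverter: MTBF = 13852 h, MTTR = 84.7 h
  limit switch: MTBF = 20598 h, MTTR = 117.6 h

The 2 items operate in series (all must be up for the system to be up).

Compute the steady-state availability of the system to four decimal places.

0.9883

A(pitch drive inverter) = MTBF/(MTBF+MTTR) = 13852/(13852+84.7) = 0.993923
A(limit switch) = MTBF/(MTBF+MTTR) = 20598/(20598+117.6) = 0.994323
Series availability: 0.993923 × 0.994323 = 0.9883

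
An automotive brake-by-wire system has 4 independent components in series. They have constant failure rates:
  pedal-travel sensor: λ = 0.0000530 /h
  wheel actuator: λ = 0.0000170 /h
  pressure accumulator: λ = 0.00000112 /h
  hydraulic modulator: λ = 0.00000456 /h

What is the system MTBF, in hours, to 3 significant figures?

13200

Series of exponential components: λ_sys = Σ λ_i
λ_sys = 0.0000530 + 0.0000170 + 0.00000112 + 0.00000456 = 7.5680e-05 /h
MTBF = 1 / λ_sys = 13200 h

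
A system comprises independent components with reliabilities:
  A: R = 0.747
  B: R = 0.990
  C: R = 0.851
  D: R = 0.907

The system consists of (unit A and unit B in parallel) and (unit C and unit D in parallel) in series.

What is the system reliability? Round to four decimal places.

0.9836

Parallel (A and B): 1 − (1 − 0.747000)(1 − 0.990000) = 0.997470
Parallel (C and D): 1 − (1 − 0.851000)(1 − 0.907000) = 0.986143
Series ([0.997470] and [0.986143]): 0.997470 × 0.986143 = 0.9836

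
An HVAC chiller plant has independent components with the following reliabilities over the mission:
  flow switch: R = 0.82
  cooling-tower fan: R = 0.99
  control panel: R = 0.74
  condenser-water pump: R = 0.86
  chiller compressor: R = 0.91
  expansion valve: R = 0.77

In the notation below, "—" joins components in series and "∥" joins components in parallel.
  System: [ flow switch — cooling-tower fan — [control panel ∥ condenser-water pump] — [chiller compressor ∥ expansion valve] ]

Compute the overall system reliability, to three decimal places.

0.766

Parallel (control panel and condenser-water pump): 1 − (1 − 0.74000)(1 − 0.86000) = 0.96360
Parallel (chiller compressor and expansion valve): 1 − (1 − 0.91000)(1 − 0.77000) = 0.97930
Series (flow switch, cooling-tower fan, [0.96360], and [0.97930]): 0.82000 × 0.99000 × 0.96360 × 0.97930 = 0.766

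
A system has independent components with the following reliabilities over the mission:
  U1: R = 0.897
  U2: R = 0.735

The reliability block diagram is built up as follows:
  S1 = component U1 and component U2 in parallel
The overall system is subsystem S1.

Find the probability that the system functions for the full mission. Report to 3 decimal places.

0.973

Parallel (U1 and U2): 1 − (1 − 0.89700)(1 − 0.73500) = 0.973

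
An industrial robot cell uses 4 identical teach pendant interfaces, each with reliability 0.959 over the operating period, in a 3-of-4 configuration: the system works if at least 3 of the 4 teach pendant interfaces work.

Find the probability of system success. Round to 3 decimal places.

R = Σ_{i=3}^{4} C(4,i) p^i (1−p)^{4−i} with p = 0.959
C(4,3)·0.959^3·0.041^1 = 0.14464
C(4,4)·0.959^4·0.041^0 = 0.84581
Sum = 0.990

0.990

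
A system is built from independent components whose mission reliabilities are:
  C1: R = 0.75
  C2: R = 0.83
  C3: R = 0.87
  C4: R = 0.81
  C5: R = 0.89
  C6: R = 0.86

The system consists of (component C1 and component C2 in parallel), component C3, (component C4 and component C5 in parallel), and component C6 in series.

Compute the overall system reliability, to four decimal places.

Parallel (C1 and C2): 1 − (1 − 0.750000)(1 − 0.830000) = 0.957500
Parallel (C4 and C5): 1 − (1 − 0.810000)(1 − 0.890000) = 0.979100
Series ([0.957500], C3, [0.979100], and C6): 0.957500 × 0.870000 × 0.979100 × 0.860000 = 0.7014

0.7014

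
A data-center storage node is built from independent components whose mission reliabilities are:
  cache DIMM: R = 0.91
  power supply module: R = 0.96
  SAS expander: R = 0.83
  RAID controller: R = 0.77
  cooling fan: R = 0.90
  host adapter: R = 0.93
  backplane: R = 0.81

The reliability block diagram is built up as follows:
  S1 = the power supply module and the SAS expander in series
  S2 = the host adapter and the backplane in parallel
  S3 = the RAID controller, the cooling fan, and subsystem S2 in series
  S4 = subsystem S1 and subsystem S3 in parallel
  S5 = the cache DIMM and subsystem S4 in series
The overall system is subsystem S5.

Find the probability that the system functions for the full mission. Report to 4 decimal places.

0.8515

Series (power supply module and SAS expander): 0.960000 × 0.830000 = 0.796800
Parallel (host adapter and backplane): 1 − (1 − 0.930000)(1 − 0.810000) = 0.986700
Series (RAID controller, cooling fan, and [0.986700]): 0.770000 × 0.900000 × 0.986700 = 0.683783
Parallel ([0.796800] and [0.683783]): 1 − (1 − 0.796800)(1 − 0.683783) = 0.935745
Series (cache DIMM and [0.935745]): 0.910000 × 0.935745 = 0.8515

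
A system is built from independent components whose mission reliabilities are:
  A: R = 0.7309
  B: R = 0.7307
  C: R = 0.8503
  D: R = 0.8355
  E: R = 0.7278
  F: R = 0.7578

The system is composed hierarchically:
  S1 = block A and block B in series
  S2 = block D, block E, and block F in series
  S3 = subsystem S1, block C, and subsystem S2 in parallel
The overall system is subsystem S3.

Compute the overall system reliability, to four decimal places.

0.9624

Series (A and B): 0.730900 × 0.730700 = 0.534069
Series (D, E, and F): 0.835500 × 0.727800 × 0.757800 = 0.460801
Parallel ([0.534069], C, and [0.460801]): 1 − (1 − 0.534069)(1 − 0.850300)(1 − 0.460801) = 0.9624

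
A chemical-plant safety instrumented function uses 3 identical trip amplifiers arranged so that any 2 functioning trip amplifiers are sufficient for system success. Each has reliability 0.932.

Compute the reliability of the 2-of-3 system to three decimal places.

0.987

R = Σ_{i=2}^{3} C(3,i) p^i (1−p)^{3−i} with p = 0.932
C(3,2)·0.932^2·0.068^1 = 0.17720
C(3,3)·0.932^3·0.068^0 = 0.80956
Sum = 0.987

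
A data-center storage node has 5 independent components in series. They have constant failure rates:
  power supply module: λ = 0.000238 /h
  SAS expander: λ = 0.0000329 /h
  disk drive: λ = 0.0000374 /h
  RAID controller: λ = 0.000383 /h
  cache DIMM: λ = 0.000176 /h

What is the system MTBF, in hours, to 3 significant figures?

1150

Series of exponential components: λ_sys = Σ λ_i
λ_sys = 0.000238 + 0.0000329 + 0.0000374 + 0.000383 + 0.000176 = 8.6730e-04 /h
MTBF = 1 / λ_sys = 1150 h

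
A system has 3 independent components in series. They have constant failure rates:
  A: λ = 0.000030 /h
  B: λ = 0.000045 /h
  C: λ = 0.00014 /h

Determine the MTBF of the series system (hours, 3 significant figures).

Series of exponential components: λ_sys = Σ λ_i
λ_sys = 0.000030 + 0.000045 + 0.00014 = 2.1500e-04 /h
MTBF = 1 / λ_sys = 4650 h

4650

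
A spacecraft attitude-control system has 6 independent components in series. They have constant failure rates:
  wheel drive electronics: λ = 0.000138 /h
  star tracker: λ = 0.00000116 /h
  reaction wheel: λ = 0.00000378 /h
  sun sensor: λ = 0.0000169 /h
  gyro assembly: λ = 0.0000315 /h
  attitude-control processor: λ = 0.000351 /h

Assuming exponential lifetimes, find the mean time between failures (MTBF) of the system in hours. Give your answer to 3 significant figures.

Series of exponential components: λ_sys = Σ λ_i
λ_sys = 0.000138 + 0.00000116 + 0.00000378 + 0.0000169 + 0.0000315 + 0.000351 = 5.4234e-04 /h
MTBF = 1 / λ_sys = 1840 h

1840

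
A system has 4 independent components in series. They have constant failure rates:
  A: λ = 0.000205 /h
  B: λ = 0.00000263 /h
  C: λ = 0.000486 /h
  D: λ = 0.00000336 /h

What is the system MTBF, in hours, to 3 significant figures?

1430

Series of exponential components: λ_sys = Σ λ_i
λ_sys = 0.000205 + 0.00000263 + 0.000486 + 0.00000336 = 6.9699e-04 /h
MTBF = 1 / λ_sys = 1430 h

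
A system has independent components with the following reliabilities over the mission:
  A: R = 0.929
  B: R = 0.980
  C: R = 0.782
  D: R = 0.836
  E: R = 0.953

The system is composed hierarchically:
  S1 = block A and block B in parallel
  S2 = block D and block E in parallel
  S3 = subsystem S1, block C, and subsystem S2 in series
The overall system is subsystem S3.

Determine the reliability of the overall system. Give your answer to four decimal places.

Parallel (A and B): 1 − (1 − 0.929000)(1 − 0.980000) = 0.998580
Parallel (D and E): 1 − (1 − 0.836000)(1 − 0.953000) = 0.992292
Series ([0.998580], C, and [0.992292]): 0.998580 × 0.782000 × 0.992292 = 0.7749

0.7749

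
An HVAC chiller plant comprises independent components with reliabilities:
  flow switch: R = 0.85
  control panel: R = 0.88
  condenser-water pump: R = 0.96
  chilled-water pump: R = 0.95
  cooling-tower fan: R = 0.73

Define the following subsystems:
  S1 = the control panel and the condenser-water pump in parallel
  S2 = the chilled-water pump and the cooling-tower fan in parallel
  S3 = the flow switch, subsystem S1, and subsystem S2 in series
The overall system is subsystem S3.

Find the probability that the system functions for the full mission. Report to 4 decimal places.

Parallel (control panel and condenser-water pump): 1 − (1 − 0.880000)(1 − 0.960000) = 0.995200
Parallel (chilled-water pump and cooling-tower fan): 1 − (1 − 0.950000)(1 − 0.730000) = 0.986500
Series (flow switch, [0.995200], and [0.986500]): 0.850000 × 0.995200 × 0.986500 = 0.8345

0.8345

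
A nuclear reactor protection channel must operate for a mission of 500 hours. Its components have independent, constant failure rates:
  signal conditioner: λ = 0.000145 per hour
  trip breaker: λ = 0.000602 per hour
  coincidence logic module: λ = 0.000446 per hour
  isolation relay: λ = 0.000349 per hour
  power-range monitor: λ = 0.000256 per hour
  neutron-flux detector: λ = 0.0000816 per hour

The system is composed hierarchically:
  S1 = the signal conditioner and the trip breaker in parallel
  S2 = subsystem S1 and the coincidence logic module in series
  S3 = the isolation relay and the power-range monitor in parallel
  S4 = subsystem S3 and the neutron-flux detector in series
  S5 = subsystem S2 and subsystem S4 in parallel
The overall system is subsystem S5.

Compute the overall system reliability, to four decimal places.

0.9875

R(signal conditioner) = exp(−0.000145 × 500) = 0.930066
R(trip breaker) = exp(−0.000602 × 500) = 0.740078
R(coincidence logic module) = exp(−0.000446 × 500) = 0.800115
R(isolation relay) = exp(−0.000349 × 500) = 0.839877
R(power-range monitor) = exp(−0.000256 × 500) = 0.879853
R(neutron-flux detector) = exp(−0.0000816 × 500) = 0.960021
Parallel (signal conditioner and trip breaker): 1 − (1 − 0.930066)(1 − 0.740078) = 0.981823
Series ([0.981823] and coincidence logic module): 0.981823 × 0.800115 = 0.785571
Parallel (isolation relay and power-range monitor): 1 − (1 − 0.839877)(1 − 0.879853) = 0.980762
Series ([0.980762] and neutron-flux detector): 0.980762 × 0.960021 = 0.941552
Parallel ([0.785571] and [0.941552]): 1 − (1 − 0.785571)(1 − 0.941552) = 0.9875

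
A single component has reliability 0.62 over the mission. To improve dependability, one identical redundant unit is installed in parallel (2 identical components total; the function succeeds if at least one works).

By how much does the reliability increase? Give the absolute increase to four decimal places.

0.2356

R_before = 0.62
R_after = 1 − (1 − 0.62)^2 = 0.8556
ΔR = 0.8556 − 0.62 = 0.2356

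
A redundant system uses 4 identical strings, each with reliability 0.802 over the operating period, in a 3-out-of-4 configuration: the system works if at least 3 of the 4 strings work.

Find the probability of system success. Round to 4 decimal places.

R = Σ_{i=3}^{4} C(4,i) p^i (1−p)^{4−i} with p = 0.802
C(4,3)·0.802^3·0.198^1 = 0.408553
C(4,4)·0.802^4·0.198^0 = 0.413711
Sum = 0.8223

0.8223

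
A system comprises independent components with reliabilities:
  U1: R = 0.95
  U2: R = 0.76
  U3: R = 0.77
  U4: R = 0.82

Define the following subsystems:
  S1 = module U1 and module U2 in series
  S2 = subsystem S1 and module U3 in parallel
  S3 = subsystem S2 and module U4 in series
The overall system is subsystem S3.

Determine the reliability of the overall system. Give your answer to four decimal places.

0.7676

Series (U1 and U2): 0.950000 × 0.760000 = 0.722000
Parallel ([0.722000] and U3): 1 − (1 − 0.722000)(1 − 0.770000) = 0.936060
Series ([0.936060] and U4): 0.936060 × 0.820000 = 0.7676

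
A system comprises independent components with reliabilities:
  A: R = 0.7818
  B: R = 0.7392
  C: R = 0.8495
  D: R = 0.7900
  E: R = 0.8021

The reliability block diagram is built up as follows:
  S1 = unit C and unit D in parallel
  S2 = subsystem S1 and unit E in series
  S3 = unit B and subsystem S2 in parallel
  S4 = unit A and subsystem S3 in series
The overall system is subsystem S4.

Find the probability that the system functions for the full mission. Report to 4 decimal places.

Parallel (C and D): 1 − (1 − 0.849500)(1 − 0.790000) = 0.968395
Series ([0.968395] and E): 0.968395 × 0.802100 = 0.776750
Parallel (B and [0.776750]): 1 − (1 − 0.739200)(1 − 0.776750) = 0.941776
Series (A and [0.941776]): 0.781800 × 0.941776 = 0.7363

0.7363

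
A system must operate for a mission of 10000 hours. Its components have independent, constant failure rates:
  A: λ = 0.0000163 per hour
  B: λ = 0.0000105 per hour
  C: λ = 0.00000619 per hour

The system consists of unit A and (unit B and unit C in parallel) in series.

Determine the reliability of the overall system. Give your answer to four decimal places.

R(A) = exp(−0.0000163 × 10000) = 0.849591
R(B) = exp(−0.0000105 × 10000) = 0.900325
R(C) = exp(−0.00000619 × 10000) = 0.939977
Parallel (B and C): 1 − (1 − 0.900325)(1 − 0.939977) = 0.994017
Series (A and [0.994017]): 0.849591 × 0.994017 = 0.8445

0.8445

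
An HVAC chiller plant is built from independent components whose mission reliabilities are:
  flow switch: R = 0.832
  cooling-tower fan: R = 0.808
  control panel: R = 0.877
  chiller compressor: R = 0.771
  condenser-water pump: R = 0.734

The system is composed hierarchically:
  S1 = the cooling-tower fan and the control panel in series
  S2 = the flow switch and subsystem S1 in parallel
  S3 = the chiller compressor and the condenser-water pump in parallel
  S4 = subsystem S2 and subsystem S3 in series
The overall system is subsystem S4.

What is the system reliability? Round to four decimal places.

Series (cooling-tower fan and control panel): 0.808000 × 0.877000 = 0.708616
Parallel (flow switch and [0.708616]): 1 − (1 − 0.832000)(1 − 0.708616) = 0.951047
Parallel (chiller compressor and condenser-water pump): 1 − (1 − 0.771000)(1 − 0.734000) = 0.939086
Series ([0.951047] and [0.939086]): 0.951047 × 0.939086 = 0.8931

0.8931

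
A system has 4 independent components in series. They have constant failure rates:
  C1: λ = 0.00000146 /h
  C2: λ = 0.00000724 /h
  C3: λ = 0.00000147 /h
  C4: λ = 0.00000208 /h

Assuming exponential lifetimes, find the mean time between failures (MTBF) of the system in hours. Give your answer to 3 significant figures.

Series of exponential components: λ_sys = Σ λ_i
λ_sys = 0.00000146 + 0.00000724 + 0.00000147 + 0.00000208 = 1.2250e-05 /h
MTBF = 1 / λ_sys = 81600 h

81600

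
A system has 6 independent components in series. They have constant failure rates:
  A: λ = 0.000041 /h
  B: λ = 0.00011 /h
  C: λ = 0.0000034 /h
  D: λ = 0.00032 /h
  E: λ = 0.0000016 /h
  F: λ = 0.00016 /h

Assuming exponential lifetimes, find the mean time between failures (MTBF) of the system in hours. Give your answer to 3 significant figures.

Series of exponential components: λ_sys = Σ λ_i
λ_sys = 0.000041 + 0.00011 + 0.0000034 + 0.00032 + 0.0000016 + 0.00016 = 6.3600e-04 /h
MTBF = 1 / λ_sys = 1570 h

1570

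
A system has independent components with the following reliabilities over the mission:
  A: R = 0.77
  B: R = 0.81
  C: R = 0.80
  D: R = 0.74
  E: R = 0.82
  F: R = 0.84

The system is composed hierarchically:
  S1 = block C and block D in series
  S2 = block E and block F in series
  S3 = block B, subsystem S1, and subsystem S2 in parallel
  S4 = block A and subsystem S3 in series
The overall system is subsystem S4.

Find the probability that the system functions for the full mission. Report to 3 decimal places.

Series (C and D): 0.80000 × 0.74000 = 0.59200
Series (E and F): 0.82000 × 0.84000 = 0.68880
Parallel (B, [0.59200], and [0.68880]): 1 − (1 − 0.81000)(1 − 0.59200)(1 − 0.68880) = 0.97588
Series (A and [0.97588]): 0.77000 × 0.97588 = 0.751

0.751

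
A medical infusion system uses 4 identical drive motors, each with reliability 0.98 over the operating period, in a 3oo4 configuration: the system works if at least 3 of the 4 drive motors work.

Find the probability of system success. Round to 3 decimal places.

R = Σ_{i=3}^{4} C(4,i) p^i (1−p)^{4−i} with p = 0.98
C(4,3)·0.98^3·0.02^1 = 0.07530
C(4,4)·0.98^4·0.02^0 = 0.92237
Sum = 0.998

0.998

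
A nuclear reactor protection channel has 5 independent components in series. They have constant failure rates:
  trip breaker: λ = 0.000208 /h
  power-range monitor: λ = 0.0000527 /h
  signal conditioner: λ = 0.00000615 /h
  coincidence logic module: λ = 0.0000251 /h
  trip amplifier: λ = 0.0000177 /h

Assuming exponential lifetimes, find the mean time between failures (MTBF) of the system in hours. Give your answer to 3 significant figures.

3230

Series of exponential components: λ_sys = Σ λ_i
λ_sys = 0.000208 + 0.0000527 + 0.00000615 + 0.0000251 + 0.0000177 = 3.0965e-04 /h
MTBF = 1 / λ_sys = 3230 h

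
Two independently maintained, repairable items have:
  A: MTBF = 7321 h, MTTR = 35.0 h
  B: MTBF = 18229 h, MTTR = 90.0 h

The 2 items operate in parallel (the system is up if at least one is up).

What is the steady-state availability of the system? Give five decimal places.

A(A) = MTBF/(MTBF+MTTR) = 7321/(7321+35.0) = 0.995242
A(B) = MTBF/(MTBF+MTTR) = 18229/(18229+90.0) = 0.995087
Parallel availability: 1 − (1 − 0.995242)(1 − 0.995087) = 0.99998

0.99998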